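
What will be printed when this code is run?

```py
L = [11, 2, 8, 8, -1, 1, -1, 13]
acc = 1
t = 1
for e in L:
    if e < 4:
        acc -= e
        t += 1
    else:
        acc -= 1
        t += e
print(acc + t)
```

e=11: not <4, acc = 1-1 = 0; t=12
e=2: <4, acc = 0-2 = -2; t=13
e=8: not <4, acc = (-2)-1 = -3; t=21
e=8: not <4, acc = (-3)-1 = -4; t=29
e=-1: <4, acc = (-4)-(-1) = -3; t=30
e=1: <4, acc = (-3)-1 = -4; t=31
e=-1: <4, acc = (-4)-(-1) = -3; t=32
e=13: not <4, acc = (-3)-1 = -4; t=45
acc+t = (-4)+45 = 41

41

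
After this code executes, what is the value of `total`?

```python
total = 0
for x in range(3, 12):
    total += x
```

x=3: total = 0+3 = 3
x=4: total = 3+4 = 7
x=5: total = 7+5 = 12
x=6: total = 12+6 = 18
x=7: total = 18+7 = 25
x=8: total = 25+8 = 33
x=9: total = 33+9 = 42
x=10: total = 42+10 = 52
x=11: total = 52+11 = 63

63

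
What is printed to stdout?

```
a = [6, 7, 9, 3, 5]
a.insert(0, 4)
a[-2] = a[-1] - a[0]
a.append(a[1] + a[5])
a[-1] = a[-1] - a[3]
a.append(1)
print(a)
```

[4, 6, 7, 9, 1, 5, 2, 1]

insert 4 at 0 → [4, 6, 7, 9, 3, 5]
a[-2] = a[-1]-a[0] = 5-4 = 1 → [4, 6, 7, 9, 1, 5]
append a[1]+a[5] = 6+5 = 11 → [4, 6, 7, 9, 1, 5, 11]
a[-1] = a[-1]-a[3] = 11-9 = 2 → [4, 6, 7, 9, 1, 5, 2]
append 1 → [4, 6, 7, 9, 1, 5, 2, 1]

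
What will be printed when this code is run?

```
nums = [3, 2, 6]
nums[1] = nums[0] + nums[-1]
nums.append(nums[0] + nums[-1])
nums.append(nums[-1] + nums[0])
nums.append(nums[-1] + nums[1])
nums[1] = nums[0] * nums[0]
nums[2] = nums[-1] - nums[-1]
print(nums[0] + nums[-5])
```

nums[1] = nums[0]+nums[-1] = 3+6 = 9 → [3, 9, 6]
append nums[0]+nums[-1] = 3+6 = 9 → [3, 9, 6, 9]
append nums[-1]+nums[0] = 9+3 = 12 → [3, 9, 6, 9, 12]
append nums[-1]+nums[1] = 12+9 = 21 → [3, 9, 6, 9, 12, 21]
nums[1] = nums[0]*nums[0] = 3*3 = 9 → [3, 9, 6, 9, 12, 21]
nums[2] = nums[-1]-nums[-1] = 21-21 = 0 → [3, 9, 0, 9, 12, 21]
nums[0]+nums[-5] = 3+9 = 12

12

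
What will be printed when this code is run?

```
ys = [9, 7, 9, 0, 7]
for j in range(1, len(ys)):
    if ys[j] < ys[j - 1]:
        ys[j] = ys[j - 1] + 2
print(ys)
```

[9, 11, 13, 15, 17]

j=1: 7<9, ys[1] = 9+2 = 11 → [9, 11, 9, 0, 7]
j=2: 9<11, ys[2] = 11+2 = 13 → [9, 11, 13, 0, 7]
j=3: 0<13, ys[3] = 13+2 = 15 → [9, 11, 13, 15, 7]
j=4: 7<15, ys[4] = 15+2 = 17 → [9, 11, 13, 15, 17]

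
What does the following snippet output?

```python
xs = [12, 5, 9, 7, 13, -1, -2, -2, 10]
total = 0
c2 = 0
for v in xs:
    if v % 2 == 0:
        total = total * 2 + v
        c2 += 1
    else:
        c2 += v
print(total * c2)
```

3478

v=12: even, total = 0*2+12 = 12; c2=1
v=5: not even; c2=6
v=9: not even; c2=15
v=7: not even; c2=22
v=13: not even; c2=35
v=-1: not even; c2=34
v=-2: even, total = 12*2+(-2) = 22; c2=35
v=-2: even, total = 22*2+(-2) = 42; c2=36
v=10: even, total = 42*2+10 = 94; c2=37
total*c2 = 94*37 = 3478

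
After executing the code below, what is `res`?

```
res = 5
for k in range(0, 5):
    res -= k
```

-5

k=0: res = 5-0 = 5
k=1: res = 5-1 = 4
k=2: res = 4-2 = 2
k=3: res = 2-3 = -1
k=4: res = (-1)-4 = -5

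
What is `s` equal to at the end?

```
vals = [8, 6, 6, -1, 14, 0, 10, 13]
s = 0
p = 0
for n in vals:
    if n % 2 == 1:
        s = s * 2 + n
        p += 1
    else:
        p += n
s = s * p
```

n=8: not odd; p=8
n=6: not odd; p=14
n=6: not odd; p=20
n=-1: odd, s = 0*2+(-1) = -1; p=21
n=14: not odd; p=35
n=0: not odd; p=35
n=10: not odd; p=45
n=13: odd, s = (-1)*2+13 = 11; p=46
s*p = 11*46 = 506

506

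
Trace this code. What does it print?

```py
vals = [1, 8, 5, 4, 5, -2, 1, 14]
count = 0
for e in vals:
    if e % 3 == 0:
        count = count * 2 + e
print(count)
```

e=1: not %3==0
e=8: not %3==0
e=5: not %3==0
e=4: not %3==0
e=5: not %3==0
e=-2: not %3==0
e=1: not %3==0
e=14: not %3==0

0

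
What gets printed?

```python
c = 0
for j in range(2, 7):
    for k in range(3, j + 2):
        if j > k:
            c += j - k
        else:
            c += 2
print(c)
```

j=2,k=3: not 2>3, c = 0+2 = 2
j=3,k=3: not 3>3, c = 2+2 = 4
j=3,k=4: not 3>4, c = 4+2 = 6
j=4,k=3: 4>3, c = 6+1 = 7
j=4,k=4: not 4>4, c = 7+2 = 9
j=4,k=5: not 4>5, c = 9+2 = 11
j=5,k=3: 5>3, c = 11+2 = 13
j=5,k=4: 5>4, c = 13+1 = 14
j=5,k=5: not 5>5, c = 14+2 = 16
j=5,k=6: not 5>6, c = 16+2 = 18
j=6,k=3: 6>3, c = 18+3 = 21
j=6,k=4: 6>4, c = 21+2 = 23
j=6,k=5: 6>5, c = 23+1 = 24
j=6,k=6: not 6>6, c = 24+2 = 26
j=6,k=7: not 6>7, c = 26+2 = 28

28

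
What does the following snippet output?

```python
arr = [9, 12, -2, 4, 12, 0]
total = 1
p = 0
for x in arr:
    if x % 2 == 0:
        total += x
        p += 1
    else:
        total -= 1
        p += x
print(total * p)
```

x=9: not even, total = 1-1 = 0; p=9
x=12: even, total = 0+12 = 12; p=10
x=-2: even, total = 12+(-2) = 10; p=11
x=4: even, total = 10+4 = 14; p=12
x=12: even, total = 14+12 = 26; p=13
x=0: even, total = 26+0 = 26; p=14
total*p = 26*14 = 364

364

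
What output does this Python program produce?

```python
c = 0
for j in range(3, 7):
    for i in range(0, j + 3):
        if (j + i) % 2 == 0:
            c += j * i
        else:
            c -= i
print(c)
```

j=3,i=0: odd sum, c = 0-0 = 0
j=3,i=1: even sum, c = 0+3 = 3
j=3,i=2: odd sum, c = 3-2 = 1
j=3,i=3: even sum, c = 1+9 = 10
j=3,i=4: odd sum, c = 10-4 = 6
j=3,i=5: even sum, c = 6+15 = 21
j=4,i=0: even sum, c = 21+0 = 21
j=4,i=1: odd sum, c = 21-1 = 20
j=4,i=2: even sum, c = 20+8 = 28
j=4,i=3: odd sum, c = 28-3 = 25
j=4,i=4: even sum, c = 25+16 = 41
j=4,i=5: odd sum, c = 41-5 = 36
j=4,i=6: even sum, c = 36+24 = 60
j=5,i=0: odd sum, c = 60-0 = 60
j=5,i=1: even sum, c = 60+5 = 65
j=5,i=2: odd sum, c = 65-2 = 63
j=5,i=3: even sum, c = 63+15 = 78
j=5,i=4: odd sum, c = 78-4 = 74
j=5,i=5: even sum, c = 74+25 = 99
j=5,i=6: odd sum, c = 99-6 = 93
j=5,i=7: even sum, c = 93+35 = 128
j=6,i=0: even sum, c = 128+0 = 128
j=6,i=1: odd sum, c = 128-1 = 127
j=6,i=2: even sum, c = 127+12 = 139
j=6,i=3: odd sum, c = 139-3 = 136
j=6,i=4: even sum, c = 136+24 = 160
j=6,i=5: odd sum, c = 160-5 = 155
j=6,i=6: even sum, c = 155+36 = 191
j=6,i=7: odd sum, c = 191-7 = 184
j=6,i=8: even sum, c = 184+48 = 232

232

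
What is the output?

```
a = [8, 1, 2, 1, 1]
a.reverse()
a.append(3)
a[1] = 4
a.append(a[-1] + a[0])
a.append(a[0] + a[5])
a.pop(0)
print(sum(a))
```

reverse → [1, 1, 2, 1, 8]
append 3 → [1, 1, 2, 1, 8, 3]
a[1] = 4 → [1, 4, 2, 1, 8, 3]
append a[-1]+a[0] = 3+1 = 4 → [1, 4, 2, 1, 8, 3, 4]
append a[0]+a[5] = 1+3 = 4 → [1, 4, 2, 1, 8, 3, 4, 4]
pop(0) removes 1 → [4, 2, 1, 8, 3, 4, 4]
sum = 26

26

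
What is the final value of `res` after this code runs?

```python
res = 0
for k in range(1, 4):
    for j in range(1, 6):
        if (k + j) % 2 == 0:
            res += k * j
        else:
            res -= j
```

27

k=1,j=1: even sum, res = 0+1 = 1
k=1,j=2: odd sum, res = 1-2 = -1
k=1,j=3: even sum, res = (-1)+3 = 2
k=1,j=4: odd sum, res = 2-4 = -2
k=1,j=5: even sum, res = (-2)+5 = 3
k=2,j=1: odd sum, res = 3-1 = 2
k=2,j=2: even sum, res = 2+4 = 6
k=2,j=3: odd sum, res = 6-3 = 3
k=2,j=4: even sum, res = 3+8 = 11
k=2,j=5: odd sum, res = 11-5 = 6
k=3,j=1: even sum, res = 6+3 = 9
k=3,j=2: odd sum, res = 9-2 = 7
k=3,j=3: even sum, res = 7+9 = 16
k=3,j=4: odd sum, res = 16-4 = 12
k=3,j=5: even sum, res = 12+15 = 27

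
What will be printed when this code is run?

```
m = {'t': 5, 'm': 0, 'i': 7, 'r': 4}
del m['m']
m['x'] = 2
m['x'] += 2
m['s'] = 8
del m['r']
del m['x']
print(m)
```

del 'm' → {'t': 5, 'i': 7, 'r': 4}
m['x'] = 2 → {'t': 5, 'i': 7, 'r': 4, 'x': 2}
m['x'] = 2+2 = 4 → {'t': 5, 'i': 7, 'r': 4, 'x': 4}
m['s'] = 8 → {'t': 5, 'i': 7, 'r': 4, 'x': 4, 's': 8}
del 'r' → {'t': 5, 'i': 7, 'x': 4, 's': 8}
del 'x' → {'t': 5, 'i': 7, 's': 8}

{'t': 5, 'i': 7, 's': 8}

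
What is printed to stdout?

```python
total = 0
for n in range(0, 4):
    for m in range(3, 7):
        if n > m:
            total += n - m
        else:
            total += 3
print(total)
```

n=0,m=3: not 0>3, total = 0+3 = 3
n=0,m=4: not 0>4, total = 3+3 = 6
n=0,m=5: not 0>5, total = 6+3 = 9
n=0,m=6: not 0>6, total = 9+3 = 12
n=1,m=3: not 1>3, total = 12+3 = 15
n=1,m=4: not 1>4, total = 15+3 = 18
n=1,m=5: not 1>5, total = 18+3 = 21
n=1,m=6: not 1>6, total = 21+3 = 24
n=2,m=3: not 2>3, total = 24+3 = 27
n=2,m=4: not 2>4, total = 27+3 = 30
n=2,m=5: not 2>5, total = 30+3 = 33
n=2,m=6: not 2>6, total = 33+3 = 36
n=3,m=3: not 3>3, total = 36+3 = 39
n=3,m=4: not 3>4, total = 39+3 = 42
n=3,m=5: not 3>5, total = 42+3 = 45
n=3,m=6: not 3>6, total = 45+3 = 48

48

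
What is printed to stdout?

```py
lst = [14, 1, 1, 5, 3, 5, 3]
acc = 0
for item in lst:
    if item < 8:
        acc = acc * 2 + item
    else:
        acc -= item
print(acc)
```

item=14: not <8, acc = 0-14 = -14
item=1: <8, acc = (-14)*2+1 = -27
item=1: <8, acc = (-27)*2+1 = -53
item=5: <8, acc = (-53)*2+5 = -101
item=3: <8, acc = (-101)*2+3 = -199
item=5: <8, acc = (-199)*2+5 = -393
item=3: <8, acc = (-393)*2+3 = -783

-783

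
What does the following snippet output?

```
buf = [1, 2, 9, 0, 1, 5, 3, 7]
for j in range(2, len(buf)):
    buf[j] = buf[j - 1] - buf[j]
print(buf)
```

[1, 2, -7, -7, -8, -13, -16, -23]

j=2: buf[2] = 2-9 = -7 → [1, 2, -7, 0, 1, 5, 3, 7]
j=3: buf[3] = (-7)-0 = -7 → [1, 2, -7, -7, 1, 5, 3, 7]
j=4: buf[4] = (-7)-1 = -8 → [1, 2, -7, -7, -8, 5, 3, 7]
j=5: buf[5] = (-8)-5 = -13 → [1, 2, -7, -7, -8, -13, 3, 7]
j=6: buf[6] = (-13)-3 = -16 → [1, 2, -7, -7, -8, -13, -16, 7]
j=7: buf[7] = (-16)-7 = -23 → [1, 2, -7, -7, -8, -13, -16, -23]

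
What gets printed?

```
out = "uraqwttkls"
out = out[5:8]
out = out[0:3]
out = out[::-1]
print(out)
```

ktt

slice [5:8] → 'ttk'
slice [0:3] → 'ttk'
reverse → 'ktt'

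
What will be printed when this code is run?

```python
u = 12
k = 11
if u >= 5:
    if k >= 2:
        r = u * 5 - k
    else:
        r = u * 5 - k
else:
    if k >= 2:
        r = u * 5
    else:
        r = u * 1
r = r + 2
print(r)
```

51

u=12, k=11
u >= 5 is True; k >= 2 is True
→ r = u * 5 - k = 49
r = 49+2 = 51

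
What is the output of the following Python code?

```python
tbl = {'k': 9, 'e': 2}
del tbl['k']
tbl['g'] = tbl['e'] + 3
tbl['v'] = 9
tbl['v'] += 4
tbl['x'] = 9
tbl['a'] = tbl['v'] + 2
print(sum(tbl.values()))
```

del 'k' → {'e': 2}
tbl['g'] = tbl['e']+3 = 5 → {'e': 2, 'g': 5}
tbl['v'] = 9 → {'e': 2, 'g': 5, 'v': 9}
tbl['v'] = 9+4 = 13 → {'e': 2, 'g': 5, 'v': 13}
tbl['x'] = 9 → {'e': 2, 'g': 5, 'v': 13, 'x': 9}
tbl['a'] = tbl['v']+2 = 15 → {'e': 2, 'g': 5, 'v': 13, 'x': 9, 'a': 15}
sum of values = 44

44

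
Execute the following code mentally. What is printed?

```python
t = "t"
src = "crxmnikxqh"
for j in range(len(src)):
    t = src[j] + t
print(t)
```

hqxkinmxrct

j=0: prepend 'c' → 'ct'
j=1: prepend 'r' → 'rct'
j=2: prepend 'x' → 'xrct'
j=3: prepend 'm' → 'mxrct'
j=4: prepend 'n' → 'nmxrct'
j=5: prepend 'i' → 'inmxrct'
j=6: prepend 'k' → 'kinmxrct'
j=7: prepend 'x' → 'xkinmxrct'
j=8: prepend 'q' → 'qxkinmxrct'
j=9: prepend 'h' → 'hqxkinmxrct'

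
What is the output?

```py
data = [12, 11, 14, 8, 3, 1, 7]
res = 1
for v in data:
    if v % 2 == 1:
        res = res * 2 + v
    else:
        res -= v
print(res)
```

v=12: not odd, res = 1-12 = -11
v=11: odd, res = (-11)*2+11 = -11
v=14: not odd, res = (-11)-14 = -25
v=8: not odd, res = (-25)-8 = -33
v=3: odd, res = (-33)*2+3 = -63
v=1: odd, res = (-63)*2+1 = -125
v=7: odd, res = (-125)*2+7 = -243

-243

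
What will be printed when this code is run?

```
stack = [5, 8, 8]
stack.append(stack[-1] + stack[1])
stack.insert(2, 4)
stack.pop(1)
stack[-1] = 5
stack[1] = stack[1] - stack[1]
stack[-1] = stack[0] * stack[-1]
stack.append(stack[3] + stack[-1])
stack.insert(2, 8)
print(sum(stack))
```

96

append stack[-1]+stack[1] = 8+8 = 16 → [5, 8, 8, 16]
insert 4 at 2 → [5, 8, 4, 8, 16]
pop(1) removes 8 → [5, 4, 8, 16]
stack[-1] = 5 → [5, 4, 8, 5]
stack[1] = stack[1]-stack[1] = 4-4 = 0 → [5, 0, 8, 5]
stack[-1] = stack[0]*stack[-1] = 5*5 = 25 → [5, 0, 8, 25]
append stack[3]+stack[-1] = 25+25 = 50 → [5, 0, 8, 25, 50]
insert 8 at 2 → [5, 0, 8, 8, 25, 50]
sum = 96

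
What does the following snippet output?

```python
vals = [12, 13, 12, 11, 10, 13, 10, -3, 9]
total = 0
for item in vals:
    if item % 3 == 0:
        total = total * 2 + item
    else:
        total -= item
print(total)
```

-133

item=12: %3==0, total = 0*2+12 = 12
item=13: not %3==0, total = 12-13 = -1
item=12: %3==0, total = (-1)*2+12 = 10
item=11: not %3==0, total = 10-11 = -1
item=10: not %3==0, total = (-1)-10 = -11
item=13: not %3==0, total = (-11)-13 = -24
item=10: not %3==0, total = (-24)-10 = -34
item=-3: %3==0, total = (-34)*2+(-3) = -71
item=9: %3==0, total = (-71)*2+9 = -133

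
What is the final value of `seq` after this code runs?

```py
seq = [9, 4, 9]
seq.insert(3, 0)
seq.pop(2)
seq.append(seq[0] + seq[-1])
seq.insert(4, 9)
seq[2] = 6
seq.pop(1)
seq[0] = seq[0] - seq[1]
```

[3, 6, 9, 9]

insert 0 at 3 → [9, 4, 9, 0]
pop(2) removes 9 → [9, 4, 0]
append seq[0]+seq[-1] = 9+0 = 9 → [9, 4, 0, 9]
insert 9 at 4 → [9, 4, 0, 9, 9]
seq[2] = 6 → [9, 4, 6, 9, 9]
pop(1) removes 4 → [9, 6, 9, 9]
seq[0] = seq[0]-seq[1] = 9-6 = 3 → [3, 6, 9, 9]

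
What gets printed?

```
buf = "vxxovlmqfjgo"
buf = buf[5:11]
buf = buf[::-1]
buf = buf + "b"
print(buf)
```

gjfqmlb

slice [5:11] → 'lmqfjg'
reverse → 'gjfqml'
+ 'b' → 'gjfqmlb'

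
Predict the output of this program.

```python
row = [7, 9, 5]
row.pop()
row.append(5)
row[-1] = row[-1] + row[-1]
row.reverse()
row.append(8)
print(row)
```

pop() removes 5 → [7, 9]
append 5 → [7, 9, 5]
row[-1] = row[-1]+row[-1] = 5+5 = 10 → [7, 9, 10]
reverse → [10, 9, 7]
append 8 → [10, 9, 7, 8]

[10, 9, 7, 8]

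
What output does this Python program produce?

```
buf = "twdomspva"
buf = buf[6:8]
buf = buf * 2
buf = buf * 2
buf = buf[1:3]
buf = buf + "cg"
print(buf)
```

slice [6:8] → 'pv'
repeat ×2 → 'pvpv'
repeat ×2 → 'pvpvpvpv'
slice [1:3] → 'vp'
+ 'cg' → 'vpcg'

vpcg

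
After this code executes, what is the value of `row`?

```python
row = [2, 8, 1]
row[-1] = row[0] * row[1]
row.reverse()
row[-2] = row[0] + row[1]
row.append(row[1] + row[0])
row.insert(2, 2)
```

row[-1] = row[0]*row[1] = 2*8 = 16 → [2, 8, 16]
reverse → [16, 8, 2]
row[-2] = row[0]+row[1] = 16+8 = 24 → [16, 24, 2]
append row[1]+row[0] = 24+16 = 40 → [16, 24, 2, 40]
insert 2 at 2 → [16, 24, 2, 2, 40]

[16, 24, 2, 2, 40]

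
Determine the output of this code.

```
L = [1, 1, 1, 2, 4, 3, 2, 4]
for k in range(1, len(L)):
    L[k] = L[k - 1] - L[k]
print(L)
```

[1, 0, -1, -3, -7, -10, -12, -16]

k=1: L[1] = 1-1 = 0 → [1, 0, 1, 2, 4, 3, 2, 4]
k=2: L[2] = 0-1 = -1 → [1, 0, -1, 2, 4, 3, 2, 4]
k=3: L[3] = (-1)-2 = -3 → [1, 0, -1, -3, 4, 3, 2, 4]
k=4: L[4] = (-3)-4 = -7 → [1, 0, -1, -3, -7, 3, 2, 4]
k=5: L[5] = (-7)-3 = -10 → [1, 0, -1, -3, -7, -10, 2, 4]
k=6: L[6] = (-10)-2 = -12 → [1, 0, -1, -3, -7, -10, -12, 4]
k=7: L[7] = (-12)-4 = -16 → [1, 0, -1, -3, -7, -10, -12, -16]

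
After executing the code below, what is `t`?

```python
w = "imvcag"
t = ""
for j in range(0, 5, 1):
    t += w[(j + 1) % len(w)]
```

j=0: add w[1]='m' → 'm'
j=1: add w[2]='v' → 'mv'
j=2: add w[3]='c' → 'mvc'
j=3: add w[4]='a' → 'mvca'
j=4: add w[5]='g' → 'mvcag'

'mvcag'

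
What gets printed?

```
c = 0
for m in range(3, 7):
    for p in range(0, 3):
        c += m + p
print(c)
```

m=3,p=0: c = 0+3 = 3
m=3,p=1: c = 3+4 = 7
m=3,p=2: c = 7+5 = 12
m=4,p=0: c = 12+4 = 16
m=4,p=1: c = 16+5 = 21
m=4,p=2: c = 21+6 = 27
m=5,p=0: c = 27+5 = 32
m=5,p=1: c = 32+6 = 38
m=5,p=2: c = 38+7 = 45
m=6,p=0: c = 45+6 = 51
m=6,p=1: c = 51+7 = 58
m=6,p=2: c = 58+8 = 66

66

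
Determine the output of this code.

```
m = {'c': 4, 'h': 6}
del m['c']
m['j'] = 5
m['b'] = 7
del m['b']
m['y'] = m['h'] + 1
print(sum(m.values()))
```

del 'c' → {'h': 6}
m['j'] = 5 → {'h': 6, 'j': 5}
m['b'] = 7 → {'h': 6, 'j': 5, 'b': 7}
del 'b' → {'h': 6, 'j': 5}
m['y'] = m['h']+1 = 7 → {'h': 6, 'j': 5, 'y': 7}
sum of values = 18

18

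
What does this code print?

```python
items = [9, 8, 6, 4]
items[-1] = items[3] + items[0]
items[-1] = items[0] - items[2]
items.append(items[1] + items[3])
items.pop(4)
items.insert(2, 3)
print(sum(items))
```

items[-1] = items[3]+items[0] = 4+9 = 13 → [9, 8, 6, 13]
items[-1] = items[0]-items[2] = 9-6 = 3 → [9, 8, 6, 3]
append items[1]+items[3] = 8+3 = 11 → [9, 8, 6, 3, 11]
pop(4) removes 11 → [9, 8, 6, 3]
insert 3 at 2 → [9, 8, 3, 6, 3]
sum = 29

29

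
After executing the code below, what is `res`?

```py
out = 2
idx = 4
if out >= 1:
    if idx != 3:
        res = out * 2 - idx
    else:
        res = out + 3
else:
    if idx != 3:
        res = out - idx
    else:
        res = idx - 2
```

out=2, idx=4
out >= 1 is True; idx != 3 is True
→ res = out * 2 - idx = 0

0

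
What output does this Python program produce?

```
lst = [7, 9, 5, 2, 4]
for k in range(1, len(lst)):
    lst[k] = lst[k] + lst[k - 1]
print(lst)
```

k=1: lst[1] = 9+7 = 16 → [7, 16, 5, 2, 4]
k=2: lst[2] = 5+16 = 21 → [7, 16, 21, 2, 4]
k=3: lst[3] = 2+21 = 23 → [7, 16, 21, 23, 4]
k=4: lst[4] = 4+23 = 27 → [7, 16, 21, 23, 27]

[7, 16, 21, 23, 27]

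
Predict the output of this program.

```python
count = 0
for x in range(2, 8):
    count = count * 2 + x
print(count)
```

183

x=2: count = 0*2+2 = 2
x=3: count = 2*2+3 = 7
x=4: count = 7*2+4 = 18
x=5: count = 18*2+5 = 41
x=6: count = 41*2+6 = 88
x=7: count = 88*2+7 = 183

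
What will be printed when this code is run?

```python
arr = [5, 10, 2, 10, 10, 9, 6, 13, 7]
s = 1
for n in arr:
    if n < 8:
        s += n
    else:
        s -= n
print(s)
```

n=5: <8, s = 1+5 = 6
n=10: not <8, s = 6-10 = -4
n=2: <8, s = (-4)+2 = -2
n=10: not <8, s = (-2)-10 = -12
n=10: not <8, s = (-12)-10 = -22
n=9: not <8, s = (-22)-9 = -31
n=6: <8, s = (-31)+6 = -25
n=13: not <8, s = (-25)-13 = -38
n=7: <8, s = (-38)+7 = -31

-31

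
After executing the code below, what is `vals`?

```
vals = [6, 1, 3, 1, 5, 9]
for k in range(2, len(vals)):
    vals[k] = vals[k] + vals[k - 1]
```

k=2: vals[2] = 3+1 = 4 → [6, 1, 4, 1, 5, 9]
k=3: vals[3] = 1+4 = 5 → [6, 1, 4, 5, 5, 9]
k=4: vals[4] = 5+5 = 10 → [6, 1, 4, 5, 10, 9]
k=5: vals[5] = 9+10 = 19 → [6, 1, 4, 5, 10, 19]

[6, 1, 4, 5, 10, 19]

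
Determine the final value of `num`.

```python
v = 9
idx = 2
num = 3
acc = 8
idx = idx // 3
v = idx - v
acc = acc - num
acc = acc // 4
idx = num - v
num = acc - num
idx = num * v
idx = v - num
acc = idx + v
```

-2

idx = 2//3 = 0
v = 0-9 = -9
acc = 8-3 = 5
acc = 5//4 = 1
idx = 3-(-9) = 12
num = 1-3 = -2
idx = (-2)*(-9) = 18
idx = (-9)-(-2) = -7
acc = (-7)+(-9) = -16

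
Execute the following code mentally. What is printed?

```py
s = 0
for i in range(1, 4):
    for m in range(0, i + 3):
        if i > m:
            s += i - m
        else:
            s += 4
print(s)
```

i=1,m=0: 1>0, s = 0+1 = 1
i=1,m=1: not 1>1, s = 1+4 = 5
i=1,m=2: not 1>2, s = 5+4 = 9
i=1,m=3: not 1>3, s = 9+4 = 13
i=2,m=0: 2>0, s = 13+2 = 15
i=2,m=1: 2>1, s = 15+1 = 16
i=2,m=2: not 2>2, s = 16+4 = 20
i=2,m=3: not 2>3, s = 20+4 = 24
i=2,m=4: not 2>4, s = 24+4 = 28
i=3,m=0: 3>0, s = 28+3 = 31
i=3,m=1: 3>1, s = 31+2 = 33
i=3,m=2: 3>2, s = 33+1 = 34
i=3,m=3: not 3>3, s = 34+4 = 38
i=3,m=4: not 3>4, s = 38+4 = 42
i=3,m=5: not 3>5, s = 42+4 = 46

46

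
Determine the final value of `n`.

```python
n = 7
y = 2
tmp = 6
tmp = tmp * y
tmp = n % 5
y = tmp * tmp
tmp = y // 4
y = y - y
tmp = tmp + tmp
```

tmp = 6*2 = 12
tmp = 7%5 = 2
y = 2*2 = 4
tmp = 4//4 = 1
y = 4-4 = 0
tmp = 1+1 = 2

7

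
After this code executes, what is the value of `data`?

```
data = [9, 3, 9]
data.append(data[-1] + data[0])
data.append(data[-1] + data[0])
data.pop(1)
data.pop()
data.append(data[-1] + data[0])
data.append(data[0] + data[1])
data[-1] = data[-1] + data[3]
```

append data[-1]+data[0] = 9+9 = 18 → [9, 3, 9, 18]
append data[-1]+data[0] = 18+9 = 27 → [9, 3, 9, 18, 27]
pop(1) removes 3 → [9, 9, 18, 27]
pop() removes 27 → [9, 9, 18]
append data[-1]+data[0] = 18+9 = 27 → [9, 9, 18, 27]
append data[0]+data[1] = 9+9 = 18 → [9, 9, 18, 27, 18]
data[-1] = data[-1]+data[3] = 18+27 = 45 → [9, 9, 18, 27, 45]

[9, 9, 18, 27, 45]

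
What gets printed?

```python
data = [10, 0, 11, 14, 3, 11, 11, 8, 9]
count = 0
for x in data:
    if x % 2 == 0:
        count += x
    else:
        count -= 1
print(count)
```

27

x=10: even, count = 0+10 = 10
x=0: even, count = 10+0 = 10
x=11: not even, count = 10-1 = 9
x=14: even, count = 9+14 = 23
x=3: not even, count = 23-1 = 22
x=11: not even, count = 22-1 = 21
x=11: not even, count = 21-1 = 20
x=8: even, count = 20+8 = 28
x=9: not even, count = 28-1 = 27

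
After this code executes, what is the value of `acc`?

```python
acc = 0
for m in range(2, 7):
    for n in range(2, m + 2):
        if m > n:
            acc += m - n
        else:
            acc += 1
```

30

m=2,n=2: not 2>2, acc = 0+1 = 1
m=2,n=3: not 2>3, acc = 1+1 = 2
m=3,n=2: 3>2, acc = 2+1 = 3
m=3,n=3: not 3>3, acc = 3+1 = 4
m=3,n=4: not 3>4, acc = 4+1 = 5
m=4,n=2: 4>2, acc = 5+2 = 7
m=4,n=3: 4>3, acc = 7+1 = 8
m=4,n=4: not 4>4, acc = 8+1 = 9
m=4,n=5: not 4>5, acc = 9+1 = 10
m=5,n=2: 5>2, acc = 10+3 = 13
m=5,n=3: 5>3, acc = 13+2 = 15
m=5,n=4: 5>4, acc = 15+1 = 16
m=5,n=5: not 5>5, acc = 16+1 = 17
m=5,n=6: not 5>6, acc = 17+1 = 18
m=6,n=2: 6>2, acc = 18+4 = 22
m=6,n=3: 6>3, acc = 22+3 = 25
m=6,n=4: 6>4, acc = 25+2 = 27
m=6,n=5: 6>5, acc = 27+1 = 28
m=6,n=6: not 6>6, acc = 28+1 = 29
m=6,n=7: not 6>7, acc = 29+1 = 30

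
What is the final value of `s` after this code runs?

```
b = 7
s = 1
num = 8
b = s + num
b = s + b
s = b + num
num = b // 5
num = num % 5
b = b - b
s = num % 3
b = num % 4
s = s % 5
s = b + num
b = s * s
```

b = 1+8 = 9
b = 1+9 = 10
s = 10+8 = 18
num = 10//5 = 2
num = 2%5 = 2
b = 10-10 = 0
s = 2%3 = 2
b = 2%4 = 2
s = 2%5 = 2
s = 2+2 = 4
b = 4*4 = 16

4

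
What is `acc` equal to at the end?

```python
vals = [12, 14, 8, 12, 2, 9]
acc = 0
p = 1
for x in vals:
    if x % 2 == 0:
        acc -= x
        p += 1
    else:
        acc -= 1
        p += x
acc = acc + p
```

x=12: even, acc = 0-12 = -12; p=2
x=14: even, acc = (-12)-14 = -26; p=3
x=8: even, acc = (-26)-8 = -34; p=4
x=12: even, acc = (-34)-12 = -46; p=5
x=2: even, acc = (-46)-2 = -48; p=6
x=9: not even, acc = (-48)-1 = -49; p=15
acc+p = (-49)+15 = -34

-34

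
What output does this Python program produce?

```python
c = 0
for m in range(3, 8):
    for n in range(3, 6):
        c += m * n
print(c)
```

m=3,n=3: c = 0+9 = 9
m=3,n=4: c = 9+12 = 21
m=3,n=5: c = 21+15 = 36
m=4,n=3: c = 36+12 = 48
m=4,n=4: c = 48+16 = 64
m=4,n=5: c = 64+20 = 84
m=5,n=3: c = 84+15 = 99
m=5,n=4: c = 99+20 = 119
m=5,n=5: c = 119+25 = 144
m=6,n=3: c = 144+18 = 162
m=6,n=4: c = 162+24 = 186
m=6,n=5: c = 186+30 = 216
m=7,n=3: c = 216+21 = 237
m=7,n=4: c = 237+28 = 265
m=7,n=5: c = 265+35 = 300

300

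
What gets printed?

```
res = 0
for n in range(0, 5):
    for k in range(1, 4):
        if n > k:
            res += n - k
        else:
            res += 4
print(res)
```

46

n=0,k=1: not 0>1, res = 0+4 = 4
n=0,k=2: not 0>2, res = 4+4 = 8
n=0,k=3: not 0>3, res = 8+4 = 12
n=1,k=1: not 1>1, res = 12+4 = 16
n=1,k=2: not 1>2, res = 16+4 = 20
n=1,k=3: not 1>3, res = 20+4 = 24
n=2,k=1: 2>1, res = 24+1 = 25
n=2,k=2: not 2>2, res = 25+4 = 29
n=2,k=3: not 2>3, res = 29+4 = 33
n=3,k=1: 3>1, res = 33+2 = 35
n=3,k=2: 3>2, res = 35+1 = 36
n=3,k=3: not 3>3, res = 36+4 = 40
n=4,k=1: 4>1, res = 40+3 = 43
n=4,k=2: 4>2, res = 43+2 = 45
n=4,k=3: 4>3, res = 45+1 = 46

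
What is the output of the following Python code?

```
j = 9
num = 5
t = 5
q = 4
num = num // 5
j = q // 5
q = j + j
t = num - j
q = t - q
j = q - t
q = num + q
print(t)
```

1

num = 5//5 = 1
j = 4//5 = 0
q = 0+0 = 0
t = 1-0 = 1
q = 1-0 = 1
j = 1-1 = 0
q = 1+1 = 2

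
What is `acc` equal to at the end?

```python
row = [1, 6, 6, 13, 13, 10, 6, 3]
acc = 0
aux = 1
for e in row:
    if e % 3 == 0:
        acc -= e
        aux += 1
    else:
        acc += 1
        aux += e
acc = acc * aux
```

e=1: not %3==0, acc = 0+1 = 1; aux=2
e=6: %3==0, acc = 1-6 = -5; aux=3
e=6: %3==0, acc = (-5)-6 = -11; aux=4
e=13: not %3==0, acc = (-11)+1 = -10; aux=17
e=13: not %3==0, acc = (-10)+1 = -9; aux=30
e=10: not %3==0, acc = (-9)+1 = -8; aux=40
e=6: %3==0, acc = (-8)-6 = -14; aux=41
e=3: %3==0, acc = (-14)-3 = -17; aux=42
acc*aux = (-17)*42 = -714

-714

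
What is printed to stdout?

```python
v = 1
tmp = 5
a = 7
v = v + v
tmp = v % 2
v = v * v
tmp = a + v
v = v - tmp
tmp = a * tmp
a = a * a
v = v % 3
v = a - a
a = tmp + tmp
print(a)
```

154

v = 1+1 = 2
tmp = 2%2 = 0
v = 2*2 = 4
tmp = 7+4 = 11
v = 4-11 = -7
tmp = 7*11 = 77
a = 7*7 = 49
v = (-7)%3 = 2
v = 49-49 = 0
a = 77+77 = 154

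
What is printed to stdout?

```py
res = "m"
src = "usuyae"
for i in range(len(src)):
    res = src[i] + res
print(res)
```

eayusum

i=0: prepend 'u' → 'um'
i=1: prepend 's' → 'sum'
i=2: prepend 'u' → 'usum'
i=3: prepend 'y' → 'yusum'
i=4: prepend 'a' → 'ayusum'
i=5: prepend 'e' → 'eayusum'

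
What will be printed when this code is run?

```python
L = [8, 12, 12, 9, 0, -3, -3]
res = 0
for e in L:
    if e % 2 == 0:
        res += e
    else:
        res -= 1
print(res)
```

29

e=8: even, res = 0+8 = 8
e=12: even, res = 8+12 = 20
e=12: even, res = 20+12 = 32
e=9: not even, res = 32-1 = 31
e=0: even, res = 31+0 = 31
e=-3: not even, res = 31-1 = 30
e=-3: not even, res = 30-1 = 29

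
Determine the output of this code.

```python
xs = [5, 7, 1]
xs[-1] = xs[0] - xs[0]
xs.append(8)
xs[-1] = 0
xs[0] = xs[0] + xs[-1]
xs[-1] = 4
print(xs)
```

xs[-1] = xs[0]-xs[0] = 5-5 = 0 → [5, 7, 0]
append 8 → [5, 7, 0, 8]
xs[-1] = 0 → [5, 7, 0, 0]
xs[0] = xs[0]+xs[-1] = 5+0 = 5 → [5, 7, 0, 0]
xs[-1] = 4 → [5, 7, 0, 4]

[5, 7, 0, 4]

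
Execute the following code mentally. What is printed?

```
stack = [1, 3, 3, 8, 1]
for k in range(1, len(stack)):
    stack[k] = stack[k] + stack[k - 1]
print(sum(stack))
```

43

k=1: stack[1] = 3+1 = 4 → [1, 4, 3, 8, 1]
k=2: stack[2] = 3+4 = 7 → [1, 4, 7, 8, 1]
k=3: stack[3] = 8+7 = 15 → [1, 4, 7, 15, 1]
k=4: stack[4] = 1+15 = 16 → [1, 4, 7, 15, 16]
sum = 43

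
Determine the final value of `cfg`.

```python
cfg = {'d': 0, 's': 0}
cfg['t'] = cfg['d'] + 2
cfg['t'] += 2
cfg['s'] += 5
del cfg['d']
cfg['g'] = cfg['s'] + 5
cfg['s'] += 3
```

{'s': 8, 't': 4, 'g': 10}

cfg['t'] = cfg['d']+2 = 2 → {'d': 0, 's': 0, 't': 2}
cfg['t'] = 2+2 = 4 → {'d': 0, 's': 0, 't': 4}
cfg['s'] = 0+5 = 5 → {'d': 0, 's': 5, 't': 4}
del 'd' → {'s': 5, 't': 4}
cfg['g'] = cfg['s']+5 = 10 → {'s': 5, 't': 4, 'g': 10}
cfg['s'] = 5+3 = 8 → {'s': 8, 't': 4, 'g': 10}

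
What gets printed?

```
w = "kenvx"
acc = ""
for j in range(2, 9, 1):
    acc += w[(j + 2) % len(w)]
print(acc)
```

xkenvxk

j=2: add w[4]='x' → 'x'
j=3: add w[0]='k' → 'xk'
j=4: add w[1]='e' → 'xke'
j=5: add w[2]='n' → 'xken'
j=6: add w[3]='v' → 'xkenv'
j=7: add w[4]='x' → 'xkenvx'
j=8: add w[0]='k' → 'xkenvxk'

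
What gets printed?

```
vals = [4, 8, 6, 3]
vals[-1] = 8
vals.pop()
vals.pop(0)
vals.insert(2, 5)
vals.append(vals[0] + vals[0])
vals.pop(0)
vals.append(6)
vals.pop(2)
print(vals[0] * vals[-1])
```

vals[-1] = 8 → [4, 8, 6, 8]
pop() removes 8 → [4, 8, 6]
pop(0) removes 4 → [8, 6]
insert 5 at 2 → [8, 6, 5]
append vals[0]+vals[0] = 8+8 = 16 → [8, 6, 5, 16]
pop(0) removes 8 → [6, 5, 16]
append 6 → [6, 5, 16, 6]
pop(2) removes 16 → [6, 5, 6]
vals[0]*vals[-1] = 6*6 = 36

36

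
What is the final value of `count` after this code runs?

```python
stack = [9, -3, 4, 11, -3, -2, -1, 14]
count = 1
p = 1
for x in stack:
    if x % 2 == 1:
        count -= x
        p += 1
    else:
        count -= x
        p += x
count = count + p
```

x=9: odd, count = 1-9 = -8; p=2
x=-3: odd, count = (-8)-(-3) = -5; p=3
x=4: not odd, count = (-5)-4 = -9; p=7
x=11: odd, count = (-9)-11 = -20; p=8
x=-3: odd, count = (-20)-(-3) = -17; p=9
x=-2: not odd, count = (-17)-(-2) = -15; p=7
x=-1: odd, count = (-15)-(-1) = -14; p=8
x=14: not odd, count = (-14)-14 = -28; p=22
count+p = (-28)+22 = -6

-6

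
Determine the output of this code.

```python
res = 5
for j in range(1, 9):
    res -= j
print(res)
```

-31

j=1: res = 5-1 = 4
j=2: res = 4-2 = 2
j=3: res = 2-3 = -1
j=4: res = (-1)-4 = -5
j=5: res = (-5)-5 = -10
j=6: res = (-10)-6 = -16
j=7: res = (-16)-7 = -23
j=8: res = (-23)-8 = -31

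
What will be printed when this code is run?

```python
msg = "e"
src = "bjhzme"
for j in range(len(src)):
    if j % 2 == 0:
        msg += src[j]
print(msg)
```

j=0: add 'b' → 'eb'
j=1: skip
j=2: add 'h' → 'ebh'
j=3: skip
j=4: add 'm' → 'ebhm'
j=5: skip

ebhm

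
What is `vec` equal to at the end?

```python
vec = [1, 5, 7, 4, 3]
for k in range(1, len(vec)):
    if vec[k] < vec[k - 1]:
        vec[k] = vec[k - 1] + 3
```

[1, 5, 7, 10, 13]

k=1: 5>=1, unchanged → [1, 5, 7, 4, 3]
k=2: 7>=5, unchanged → [1, 5, 7, 4, 3]
k=3: 4<7, vec[3] = 7+3 = 10 → [1, 5, 7, 10, 3]
k=4: 3<10, vec[4] = 10+3 = 13 → [1, 5, 7, 10, 13]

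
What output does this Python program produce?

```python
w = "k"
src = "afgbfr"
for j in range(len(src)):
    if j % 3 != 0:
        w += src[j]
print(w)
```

j=0: skip
j=1: add 'f' → 'kf'
j=2: add 'g' → 'kfg'
j=3: skip
j=4: add 'f' → 'kfgf'
j=5: add 'r' → 'kfgfr'

kfgfr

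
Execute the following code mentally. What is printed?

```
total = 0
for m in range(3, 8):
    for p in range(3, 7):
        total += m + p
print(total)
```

m=3,p=3: total = 0+6 = 6
m=3,p=4: total = 6+7 = 13
m=3,p=5: total = 13+8 = 21
m=3,p=6: total = 21+9 = 30
m=4,p=3: total = 30+7 = 37
m=4,p=4: total = 37+8 = 45
m=4,p=5: total = 45+9 = 54
m=4,p=6: total = 54+10 = 64
m=5,p=3: total = 64+8 = 72
m=5,p=4: total = 72+9 = 81
m=5,p=5: total = 81+10 = 91
m=5,p=6: total = 91+11 = 102
m=6,p=3: total = 102+9 = 111
m=6,p=4: total = 111+10 = 121
m=6,p=5: total = 121+11 = 132
m=6,p=6: total = 132+12 = 144
m=7,p=3: total = 144+10 = 154
m=7,p=4: total = 154+11 = 165
m=7,p=5: total = 165+12 = 177
m=7,p=6: total = 177+13 = 190

190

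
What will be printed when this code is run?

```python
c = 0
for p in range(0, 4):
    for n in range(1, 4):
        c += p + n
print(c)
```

p=0,n=1: c = 0+1 = 1
p=0,n=2: c = 1+2 = 3
p=0,n=3: c = 3+3 = 6
p=1,n=1: c = 6+2 = 8
p=1,n=2: c = 8+3 = 11
p=1,n=3: c = 11+4 = 15
p=2,n=1: c = 15+3 = 18
p=2,n=2: c = 18+4 = 22
p=2,n=3: c = 22+5 = 27
p=3,n=1: c = 27+4 = 31
p=3,n=2: c = 31+5 = 36
p=3,n=3: c = 36+6 = 42

42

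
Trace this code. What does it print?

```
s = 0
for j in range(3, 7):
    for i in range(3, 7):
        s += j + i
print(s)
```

j=3,i=3: s = 0+6 = 6
j=3,i=4: s = 6+7 = 13
j=3,i=5: s = 13+8 = 21
j=3,i=6: s = 21+9 = 30
j=4,i=3: s = 30+7 = 37
j=4,i=4: s = 37+8 = 45
j=4,i=5: s = 45+9 = 54
j=4,i=6: s = 54+10 = 64
j=5,i=3: s = 64+8 = 72
j=5,i=4: s = 72+9 = 81
j=5,i=5: s = 81+10 = 91
j=5,i=6: s = 91+11 = 102
j=6,i=3: s = 102+9 = 111
j=6,i=4: s = 111+10 = 121
j=6,i=5: s = 121+11 = 132
j=6,i=6: s = 132+12 = 144

144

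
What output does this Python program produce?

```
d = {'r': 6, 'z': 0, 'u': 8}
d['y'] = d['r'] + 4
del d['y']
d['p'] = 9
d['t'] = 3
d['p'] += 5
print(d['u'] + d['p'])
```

d['y'] = d['r']+4 = 10 → {'r': 6, 'z': 0, 'u': 8, 'y': 10}
del 'y' → {'r': 6, 'z': 0, 'u': 8}
d['p'] = 9 → {'r': 6, 'z': 0, 'u': 8, 'p': 9}
d['t'] = 3 → {'r': 6, 'z': 0, 'u': 8, 'p': 9, 't': 3}
d['p'] = 9+5 = 14 → {'r': 6, 'z': 0, 'u': 8, 'p': 14, 't': 3}
d['u']+d['p'] = 8+14 = 22

22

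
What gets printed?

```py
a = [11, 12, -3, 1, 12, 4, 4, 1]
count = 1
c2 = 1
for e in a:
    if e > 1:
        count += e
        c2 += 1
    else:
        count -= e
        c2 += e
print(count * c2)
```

e=11: >1, count = 1+11 = 12; c2=2
e=12: >1, count = 12+12 = 24; c2=3
e=-3: not >1, count = 24-(-3) = 27; c2=0
e=1: not >1, count = 27-1 = 26; c2=1
e=12: >1, count = 26+12 = 38; c2=2
e=4: >1, count = 38+4 = 42; c2=3
e=4: >1, count = 42+4 = 46; c2=4
e=1: not >1, count = 46-1 = 45; c2=5
count*c2 = 45*5 = 225

225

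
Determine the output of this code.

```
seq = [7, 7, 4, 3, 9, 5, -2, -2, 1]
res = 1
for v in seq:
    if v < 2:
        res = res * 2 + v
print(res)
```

v=7: not <2
v=7: not <2
v=4: not <2
v=3: not <2
v=9: not <2
v=5: not <2
v=-2: <2, res = 1*2+(-2) = 0
v=-2: <2, res = 0*2+(-2) = -2
v=1: <2, res = (-2)*2+1 = -3

-3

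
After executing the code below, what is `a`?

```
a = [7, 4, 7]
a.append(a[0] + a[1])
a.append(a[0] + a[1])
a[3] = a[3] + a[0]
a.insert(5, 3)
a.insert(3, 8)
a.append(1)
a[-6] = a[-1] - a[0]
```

append a[0]+a[1] = 7+4 = 11 → [7, 4, 7, 11]
append a[0]+a[1] = 7+4 = 11 → [7, 4, 7, 11, 11]
a[3] = a[3]+a[0] = 11+7 = 18 → [7, 4, 7, 18, 11]
insert 3 at 5 → [7, 4, 7, 18, 11, 3]
insert 8 at 3 → [7, 4, 7, 8, 18, 11, 3]
append 1 → [7, 4, 7, 8, 18, 11, 3, 1]
a[-6] = a[-1]-a[0] = 1-7 = -6 → [7, 4, -6, 8, 18, 11, 3, 1]

[7, 4, -6, 8, 18, 11, 3, 1]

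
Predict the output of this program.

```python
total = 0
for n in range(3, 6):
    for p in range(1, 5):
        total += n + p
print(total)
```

78

n=3,p=1: total = 0+4 = 4
n=3,p=2: total = 4+5 = 9
n=3,p=3: total = 9+6 = 15
n=3,p=4: total = 15+7 = 22
n=4,p=1: total = 22+5 = 27
n=4,p=2: total = 27+6 = 33
n=4,p=3: total = 33+7 = 40
n=4,p=4: total = 40+8 = 48
n=5,p=1: total = 48+6 = 54
n=5,p=2: total = 54+7 = 61
n=5,p=3: total = 61+8 = 69
n=5,p=4: total = 69+9 = 78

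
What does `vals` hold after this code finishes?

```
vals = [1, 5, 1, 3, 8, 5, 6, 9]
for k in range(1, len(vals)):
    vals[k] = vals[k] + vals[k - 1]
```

k=1: vals[1] = 5+1 = 6 → [1, 6, 1, 3, 8, 5, 6, 9]
k=2: vals[2] = 1+6 = 7 → [1, 6, 7, 3, 8, 5, 6, 9]
k=3: vals[3] = 3+7 = 10 → [1, 6, 7, 10, 8, 5, 6, 9]
k=4: vals[4] = 8+10 = 18 → [1, 6, 7, 10, 18, 5, 6, 9]
k=5: vals[5] = 5+18 = 23 → [1, 6, 7, 10, 18, 23, 6, 9]
k=6: vals[6] = 6+23 = 29 → [1, 6, 7, 10, 18, 23, 29, 9]
k=7: vals[7] = 9+29 = 38 → [1, 6, 7, 10, 18, 23, 29, 38]

[1, 6, 7, 10, 18, 23, 29, 38]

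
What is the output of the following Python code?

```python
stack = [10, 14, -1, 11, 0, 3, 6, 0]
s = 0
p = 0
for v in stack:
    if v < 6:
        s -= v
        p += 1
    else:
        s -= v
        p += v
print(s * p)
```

v=10: not <6, s = 0-10 = -10; p=10
v=14: not <6, s = (-10)-14 = -24; p=24
v=-1: <6, s = (-24)-(-1) = -23; p=25
v=11: not <6, s = (-23)-11 = -34; p=36
v=0: <6, s = (-34)-0 = -34; p=37
v=3: <6, s = (-34)-3 = -37; p=38
v=6: not <6, s = (-37)-6 = -43; p=44
v=0: <6, s = (-43)-0 = -43; p=45
s*p = (-43)*45 = -1935

-1935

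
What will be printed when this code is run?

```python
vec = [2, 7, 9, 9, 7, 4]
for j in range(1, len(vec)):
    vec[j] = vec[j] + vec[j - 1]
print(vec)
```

[2, 9, 18, 27, 34, 38]

j=1: vec[1] = 7+2 = 9 → [2, 9, 9, 9, 7, 4]
j=2: vec[2] = 9+9 = 18 → [2, 9, 18, 9, 7, 4]
j=3: vec[3] = 9+18 = 27 → [2, 9, 18, 27, 7, 4]
j=4: vec[4] = 7+27 = 34 → [2, 9, 18, 27, 34, 4]
j=5: vec[5] = 4+34 = 38 → [2, 9, 18, 27, 34, 38]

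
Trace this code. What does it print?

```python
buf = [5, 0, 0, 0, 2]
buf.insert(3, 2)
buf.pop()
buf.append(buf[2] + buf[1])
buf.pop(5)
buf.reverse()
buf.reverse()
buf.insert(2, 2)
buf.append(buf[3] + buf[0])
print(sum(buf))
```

insert 2 at 3 → [5, 0, 0, 2, 0, 2]
pop() removes 2 → [5, 0, 0, 2, 0]
append buf[2]+buf[1] = 0+0 = 0 → [5, 0, 0, 2, 0, 0]
pop(5) removes 0 → [5, 0, 0, 2, 0]
reverse → [0, 2, 0, 0, 5]
reverse → [5, 0, 0, 2, 0]
insert 2 at 2 → [5, 0, 2, 0, 2, 0]
append buf[3]+buf[0] = 0+5 = 5 → [5, 0, 2, 0, 2, 0, 5]
sum = 14

14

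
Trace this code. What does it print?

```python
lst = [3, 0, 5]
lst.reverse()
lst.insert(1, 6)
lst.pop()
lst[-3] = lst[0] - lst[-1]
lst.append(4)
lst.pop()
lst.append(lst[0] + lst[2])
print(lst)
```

[5, 6, 0, 5]

reverse → [5, 0, 3]
insert 6 at 1 → [5, 6, 0, 3]
pop() removes 3 → [5, 6, 0]
lst[-3] = lst[0]-lst[-1] = 5-0 = 5 → [5, 6, 0]
append 4 → [5, 6, 0, 4]
pop() removes 4 → [5, 6, 0]
append lst[0]+lst[2] = 5+0 = 5 → [5, 6, 0, 5]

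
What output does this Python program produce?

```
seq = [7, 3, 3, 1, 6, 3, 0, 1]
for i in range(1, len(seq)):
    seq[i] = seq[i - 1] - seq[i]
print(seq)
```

[7, 4, 1, 0, -6, -9, -9, -10]

i=1: seq[1] = 7-3 = 4 → [7, 4, 3, 1, 6, 3, 0, 1]
i=2: seq[2] = 4-3 = 1 → [7, 4, 1, 1, 6, 3, 0, 1]
i=3: seq[3] = 1-1 = 0 → [7, 4, 1, 0, 6, 3, 0, 1]
i=4: seq[4] = 0-6 = -6 → [7, 4, 1, 0, -6, 3, 0, 1]
i=5: seq[5] = (-6)-3 = -9 → [7, 4, 1, 0, -6, -9, 0, 1]
i=6: seq[6] = (-9)-0 = -9 → [7, 4, 1, 0, -6, -9, -9, 1]
i=7: seq[7] = (-9)-1 = -10 → [7, 4, 1, 0, -6, -9, -9, -10]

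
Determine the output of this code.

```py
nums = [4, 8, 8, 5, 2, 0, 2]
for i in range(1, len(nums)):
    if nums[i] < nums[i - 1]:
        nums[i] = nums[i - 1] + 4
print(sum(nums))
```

i=1: 8>=4, unchanged → [4, 8, 8, 5, 2, 0, 2]
i=2: 8>=8, unchanged → [4, 8, 8, 5, 2, 0, 2]
i=3: 5<8, nums[3] = 8+4 = 12 → [4, 8, 8, 12, 2, 0, 2]
i=4: 2<12, nums[4] = 12+4 = 16 → [4, 8, 8, 12, 16, 0, 2]
i=5: 0<16, nums[5] = 16+4 = 20 → [4, 8, 8, 12, 16, 20, 2]
i=6: 2<20, nums[6] = 20+4 = 24 → [4, 8, 8, 12, 16, 20, 24]
sum = 92

92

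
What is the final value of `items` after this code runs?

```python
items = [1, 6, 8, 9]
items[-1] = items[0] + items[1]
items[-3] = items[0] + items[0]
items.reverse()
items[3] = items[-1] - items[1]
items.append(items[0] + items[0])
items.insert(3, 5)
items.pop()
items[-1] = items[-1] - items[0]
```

[7, 8, 2, 5, -14]

items[-1] = items[0]+items[1] = 1+6 = 7 → [1, 6, 8, 7]
items[-3] = items[0]+items[0] = 1+1 = 2 → [1, 2, 8, 7]
reverse → [7, 8, 2, 1]
items[3] = items[-1]-items[1] = 1-8 = -7 → [7, 8, 2, -7]
append items[0]+items[0] = 7+7 = 14 → [7, 8, 2, -7, 14]
insert 5 at 3 → [7, 8, 2, 5, -7, 14]
pop() removes 14 → [7, 8, 2, 5, -7]
items[-1] = items[-1]-items[0] = (-7)-7 = -14 → [7, 8, 2, 5, -14]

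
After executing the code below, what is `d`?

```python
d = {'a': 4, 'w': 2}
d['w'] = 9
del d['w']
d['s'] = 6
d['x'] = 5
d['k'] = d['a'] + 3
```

{'a': 4, 's': 6, 'x': 5, 'k': 7}

d['w'] = 9 → {'a': 4, 'w': 9}
del 'w' → {'a': 4}
d['s'] = 6 → {'a': 4, 's': 6}
d['x'] = 5 → {'a': 4, 's': 6, 'x': 5}
d['k'] = d['a']+3 = 7 → {'a': 4, 's': 6, 'x': 5, 'k': 7}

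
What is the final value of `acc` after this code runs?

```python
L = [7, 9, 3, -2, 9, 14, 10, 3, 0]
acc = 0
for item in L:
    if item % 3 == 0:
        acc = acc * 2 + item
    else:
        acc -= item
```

item=7: not %3==0, acc = 0-7 = -7
item=9: %3==0, acc = (-7)*2+9 = -5
item=3: %3==0, acc = (-5)*2+3 = -7
item=-2: not %3==0, acc = (-7)-(-2) = -5
item=9: %3==0, acc = (-5)*2+9 = -1
item=14: not %3==0, acc = (-1)-14 = -15
item=10: not %3==0, acc = (-15)-10 = -25
item=3: %3==0, acc = (-25)*2+3 = -47
item=0: %3==0, acc = (-47)*2+0 = -94

-94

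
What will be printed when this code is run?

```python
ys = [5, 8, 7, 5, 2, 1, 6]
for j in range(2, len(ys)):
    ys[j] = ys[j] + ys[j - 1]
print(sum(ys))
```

122

j=2: ys[2] = 7+8 = 15 → [5, 8, 15, 5, 2, 1, 6]
j=3: ys[3] = 5+15 = 20 → [5, 8, 15, 20, 2, 1, 6]
j=4: ys[4] = 2+20 = 22 → [5, 8, 15, 20, 22, 1, 6]
j=5: ys[5] = 1+22 = 23 → [5, 8, 15, 20, 22, 23, 6]
j=6: ys[6] = 6+23 = 29 → [5, 8, 15, 20, 22, 23, 29]
sum = 122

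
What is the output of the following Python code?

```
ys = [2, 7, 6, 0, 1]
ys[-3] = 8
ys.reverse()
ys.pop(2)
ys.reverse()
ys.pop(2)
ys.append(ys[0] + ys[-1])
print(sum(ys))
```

ys[-3] = 8 → [2, 7, 8, 0, 1]
reverse → [1, 0, 8, 7, 2]
pop(2) removes 8 → [1, 0, 7, 2]
reverse → [2, 7, 0, 1]
pop(2) removes 0 → [2, 7, 1]
append ys[0]+ys[-1] = 2+1 = 3 → [2, 7, 1, 3]
sum = 13

13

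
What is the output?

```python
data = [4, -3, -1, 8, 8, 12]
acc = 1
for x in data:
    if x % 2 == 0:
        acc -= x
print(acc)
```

-31

x=4: even, acc = 1-4 = -3
x=-3: not even
x=-1: not even
x=8: even, acc = (-3)-8 = -11
x=8: even, acc = (-11)-8 = -19
x=12: even, acc = (-19)-12 = -31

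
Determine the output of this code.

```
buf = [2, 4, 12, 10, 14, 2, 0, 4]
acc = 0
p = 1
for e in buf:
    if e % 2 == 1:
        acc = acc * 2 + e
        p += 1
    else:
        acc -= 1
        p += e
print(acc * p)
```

e=2: not odd, acc = 0-1 = -1; p=3
e=4: not odd, acc = (-1)-1 = -2; p=7
e=12: not odd, acc = (-2)-1 = -3; p=19
e=10: not odd, acc = (-3)-1 = -4; p=29
e=14: not odd, acc = (-4)-1 = -5; p=43
e=2: not odd, acc = (-5)-1 = -6; p=45
e=0: not odd, acc = (-6)-1 = -7; p=45
e=4: not odd, acc = (-7)-1 = -8; p=49
acc*p = (-8)*49 = -392

-392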